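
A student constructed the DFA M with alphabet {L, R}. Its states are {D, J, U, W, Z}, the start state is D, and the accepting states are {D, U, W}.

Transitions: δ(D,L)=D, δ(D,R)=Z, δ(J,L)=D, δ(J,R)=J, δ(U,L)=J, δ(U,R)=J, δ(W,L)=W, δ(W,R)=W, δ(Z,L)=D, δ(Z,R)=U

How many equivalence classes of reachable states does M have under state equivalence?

First remove the unreachable states {W}; 4 states remain.
Initial partition by acceptance: {D,U} | {J,Z}.
On input L, block {D,U} splits into {D} and {U}.
On input R, block {J,Z} splits into {Z} and {J}.
The partition is now stable with 4 blocks: {D} | {Z} | {U} | {J}.

4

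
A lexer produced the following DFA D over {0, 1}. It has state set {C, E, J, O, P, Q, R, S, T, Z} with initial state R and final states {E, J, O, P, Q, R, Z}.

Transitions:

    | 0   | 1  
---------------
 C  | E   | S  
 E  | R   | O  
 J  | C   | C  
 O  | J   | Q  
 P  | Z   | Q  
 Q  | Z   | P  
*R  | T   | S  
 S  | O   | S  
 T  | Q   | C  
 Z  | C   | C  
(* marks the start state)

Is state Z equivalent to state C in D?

All states are reachable from the start state.
Start with accepting vs non-accepting: {E,J,O,P,Q,R,Z} | {C,S,T}.
Refine {E,J,O,P,Q,R,Z} on symbol 0: members go to different blocks, giving {E,O,P,Q} and {J,R,Z}.
Stable partition: {E,O,P,Q} | {C,S,T} | {J,R,Z} — 3 equivalence classes.
Z and C end up in different blocks, so they are distinguishable. For instance, the string 'ε' is accepted from only Z.

No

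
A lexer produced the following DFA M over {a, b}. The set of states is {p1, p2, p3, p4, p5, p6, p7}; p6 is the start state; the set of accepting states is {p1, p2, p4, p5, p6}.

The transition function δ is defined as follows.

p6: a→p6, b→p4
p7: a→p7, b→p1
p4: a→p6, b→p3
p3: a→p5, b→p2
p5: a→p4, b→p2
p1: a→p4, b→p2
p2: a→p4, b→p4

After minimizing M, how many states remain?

5

States {p1,p7} cannot be reached from the start state, so discard them.
Initial partition by acceptance: {p2,p4,p5,p6} | {p3}.
On input b, block {p2,p4,p5,p6} splits into {p2,p5,p6} and {p4}.
On input a, block {p2,p5,p6} splits into {p2,p5} and {p6}.
Refine {p2,p5} on symbol b: members go to different blocks, giving {p2} and {p5}.
The partition is now stable with 5 blocks: {p2} | {p3} | {p4} | {p6} | {p5}.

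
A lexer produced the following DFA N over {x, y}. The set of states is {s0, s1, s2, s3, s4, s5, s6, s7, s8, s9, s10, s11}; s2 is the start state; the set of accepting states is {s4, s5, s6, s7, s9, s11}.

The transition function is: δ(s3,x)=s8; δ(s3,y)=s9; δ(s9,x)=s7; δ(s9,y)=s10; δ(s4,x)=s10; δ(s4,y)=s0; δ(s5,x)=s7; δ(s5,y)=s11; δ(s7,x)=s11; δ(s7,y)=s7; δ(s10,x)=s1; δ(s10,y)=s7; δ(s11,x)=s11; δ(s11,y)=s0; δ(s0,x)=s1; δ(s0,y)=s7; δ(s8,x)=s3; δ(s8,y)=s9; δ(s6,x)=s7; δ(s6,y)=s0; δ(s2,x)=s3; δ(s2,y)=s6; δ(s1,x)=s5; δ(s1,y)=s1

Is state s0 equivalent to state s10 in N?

States {s4} cannot be reached from the start state, so discard them.
Initial partition by acceptance: {s5,s6,s7,s9,s11} | {s0,s1,s2,s3,s8,s10}.
Split {s5,s6,s7,s9,s11} by δ(·,y) → {s6,s9,s11} and {s5,s7}.
Split {s6,s9,s11} by δ(·,x) → {s6,s9} and {s11}.
On input x, block {s0,s1,s2,s3,s8,s10} splits into {s0,s2,s3,s8,s10} and {s1}.
Split {s0,s2,s3,s8,s10} by δ(·,x) → {s2,s3,s8} and {s0,s10}.
On input x, block {s5,s7} splits into {s5} and {s7}.
The partition is now stable with 7 blocks: {s6,s9} | {s2,s3,s8} | {s5} | {s11} | {s1} | {s0,s10} | {s7}.
s0 and s10 lie in the same block of the stable partition, so they are equivalent — no string distinguishes them.

Yes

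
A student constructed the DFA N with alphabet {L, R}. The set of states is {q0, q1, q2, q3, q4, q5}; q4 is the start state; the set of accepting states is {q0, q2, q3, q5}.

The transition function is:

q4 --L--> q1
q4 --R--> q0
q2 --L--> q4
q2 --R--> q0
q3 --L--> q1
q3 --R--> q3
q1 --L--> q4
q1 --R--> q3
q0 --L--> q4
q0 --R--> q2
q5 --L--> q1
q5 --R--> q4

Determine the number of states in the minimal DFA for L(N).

First remove the unreachable states {q5}; 5 states remain.
Initial partition by acceptance: {q0,q2,q3} | {q1,q4}.
No further refinement is possible. Final partition (2 blocks): {q0,q2,q3} | {q1,q4}.

2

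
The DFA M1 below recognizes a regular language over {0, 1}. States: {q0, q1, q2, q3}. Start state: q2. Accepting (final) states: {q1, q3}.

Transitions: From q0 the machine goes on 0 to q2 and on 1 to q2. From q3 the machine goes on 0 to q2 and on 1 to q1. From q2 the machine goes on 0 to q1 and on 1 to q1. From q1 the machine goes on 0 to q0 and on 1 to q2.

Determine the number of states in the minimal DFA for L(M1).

3

States {q3} cannot be reached from the start state, so discard them.
Initial partition by acceptance: {q1} | {q0,q2}.
Refine {q0,q2} on symbol 0: members go to different blocks, giving {q0} and {q2}.
The partition is now stable with 3 blocks: {q1} | {q0} | {q2}.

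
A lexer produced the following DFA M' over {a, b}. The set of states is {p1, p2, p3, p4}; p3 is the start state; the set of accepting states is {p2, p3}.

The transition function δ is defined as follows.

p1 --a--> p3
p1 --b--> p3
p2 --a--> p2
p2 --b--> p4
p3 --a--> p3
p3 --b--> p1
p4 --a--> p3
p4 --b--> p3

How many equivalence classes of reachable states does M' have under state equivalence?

Reachable states from the start: {p1,p3}. Unreachable: {p2,p4} — drop them.
Start with accepting vs non-accepting: {p3} | {p1}.
The partition is now stable with 2 blocks: {p3} | {p1}.

2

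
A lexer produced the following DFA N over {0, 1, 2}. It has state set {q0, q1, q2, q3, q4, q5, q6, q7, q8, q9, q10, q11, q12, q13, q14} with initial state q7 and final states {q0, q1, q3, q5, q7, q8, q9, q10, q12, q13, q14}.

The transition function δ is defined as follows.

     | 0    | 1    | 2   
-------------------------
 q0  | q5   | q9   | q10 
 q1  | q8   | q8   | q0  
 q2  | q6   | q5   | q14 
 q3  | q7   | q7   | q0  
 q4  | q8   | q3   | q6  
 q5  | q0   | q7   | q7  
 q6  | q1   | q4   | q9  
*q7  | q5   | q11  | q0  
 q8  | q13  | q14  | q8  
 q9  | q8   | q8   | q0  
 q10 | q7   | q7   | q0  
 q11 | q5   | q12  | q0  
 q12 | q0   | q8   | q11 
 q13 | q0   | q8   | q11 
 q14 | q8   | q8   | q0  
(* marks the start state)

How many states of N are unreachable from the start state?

5

No path from q7 leads to q1, q2, q3, q4, q6; the other 10 states are all reachable.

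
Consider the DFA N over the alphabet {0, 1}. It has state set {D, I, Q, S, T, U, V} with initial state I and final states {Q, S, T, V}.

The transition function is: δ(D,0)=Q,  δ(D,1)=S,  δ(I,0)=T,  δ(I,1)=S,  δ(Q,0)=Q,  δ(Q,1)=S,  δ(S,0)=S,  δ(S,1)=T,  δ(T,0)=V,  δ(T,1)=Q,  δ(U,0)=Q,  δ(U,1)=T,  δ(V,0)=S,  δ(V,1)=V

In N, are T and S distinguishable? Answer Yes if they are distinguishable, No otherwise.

States {D,U} cannot be reached from the start state, so discard them.
Initial partition by acceptance: {Q,S,T,V} | {I}.
No further refinement is possible. Final partition (2 blocks): {Q,S,T,V} | {I}.
T and S lie in the same block of the stable partition, so they are equivalent — no string distinguishes them.

No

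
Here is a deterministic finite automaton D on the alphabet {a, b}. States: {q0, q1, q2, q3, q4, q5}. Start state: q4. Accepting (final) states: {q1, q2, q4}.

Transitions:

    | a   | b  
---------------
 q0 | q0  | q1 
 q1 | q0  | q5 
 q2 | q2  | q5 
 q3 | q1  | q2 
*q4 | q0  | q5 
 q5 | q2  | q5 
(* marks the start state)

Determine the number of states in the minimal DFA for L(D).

4

First remove the unreachable states {q3}; 5 states remain.
Start with accepting vs non-accepting: {q1,q2,q4} | {q0,q5}.
Refine {q1,q2,q4} on symbol a: members go to different blocks, giving {q1,q4} and {q2}.
Split {q0,q5} by δ(·,a) → {q0} and {q5}.
No further refinement is possible. Final partition (4 blocks): {q1,q4} | {q0} | {q2} | {q5}.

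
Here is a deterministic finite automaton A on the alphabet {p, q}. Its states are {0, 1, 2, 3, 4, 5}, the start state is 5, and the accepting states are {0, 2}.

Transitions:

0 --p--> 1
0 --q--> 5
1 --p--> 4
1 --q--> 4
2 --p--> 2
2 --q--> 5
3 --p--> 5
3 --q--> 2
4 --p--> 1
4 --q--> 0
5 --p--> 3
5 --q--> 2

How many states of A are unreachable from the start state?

3

No path from 5 leads to 0, 1, 4; the other 3 states are all reachable.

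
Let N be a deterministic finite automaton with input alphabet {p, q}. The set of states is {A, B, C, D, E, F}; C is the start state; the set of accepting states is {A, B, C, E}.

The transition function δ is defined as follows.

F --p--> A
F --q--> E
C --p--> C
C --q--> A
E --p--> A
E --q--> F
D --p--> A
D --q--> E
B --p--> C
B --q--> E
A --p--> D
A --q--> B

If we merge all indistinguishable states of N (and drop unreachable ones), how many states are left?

5

Start with accepting vs non-accepting: {A,B,C,E} | {D,F}.
Refine {A,B,C,E} on symbol p: members go to different blocks, giving {B,C,E} and {A}.
Split {B,C,E} by δ(·,p) → {B,C} and {E}.
Refine {B,C} on symbol q: members go to different blocks, giving {B} and {C}.
Stable partition: {B} | {D,F} | {A} | {E} | {C} — 5 equivalence classes.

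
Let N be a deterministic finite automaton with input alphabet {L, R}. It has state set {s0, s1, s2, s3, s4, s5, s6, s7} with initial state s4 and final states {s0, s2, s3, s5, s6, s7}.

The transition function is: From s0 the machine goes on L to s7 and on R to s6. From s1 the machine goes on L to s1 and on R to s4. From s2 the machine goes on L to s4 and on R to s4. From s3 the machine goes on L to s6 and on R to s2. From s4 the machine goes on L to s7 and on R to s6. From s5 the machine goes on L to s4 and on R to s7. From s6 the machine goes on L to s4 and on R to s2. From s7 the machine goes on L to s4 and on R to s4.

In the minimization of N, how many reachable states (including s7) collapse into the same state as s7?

2

States {s0,s1,s3,s5} cannot be reached from the start state, so discard them.
P0 = {s2,s6,s7} | {s4}.
On input R, block {s2,s6,s7} splits into {s2,s7} and {s6}.
Stable partition: {s2,s7} | {s4} | {s6} — 3 equivalence classes.
The equivalence class containing s7 is {s2,s7}, of size 2.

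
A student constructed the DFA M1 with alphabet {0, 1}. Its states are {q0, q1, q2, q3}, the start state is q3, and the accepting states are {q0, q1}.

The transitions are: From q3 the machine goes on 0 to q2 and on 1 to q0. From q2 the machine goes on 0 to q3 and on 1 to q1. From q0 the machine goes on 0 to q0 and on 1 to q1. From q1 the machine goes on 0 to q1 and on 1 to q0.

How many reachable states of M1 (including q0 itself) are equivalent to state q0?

Start with accepting vs non-accepting: {q0,q1} | {q2,q3}.
The partition is now stable with 2 blocks: {q0,q1} | {q2,q3}.
State q0 belongs to the block {q0,q1}, which has 2 states.

2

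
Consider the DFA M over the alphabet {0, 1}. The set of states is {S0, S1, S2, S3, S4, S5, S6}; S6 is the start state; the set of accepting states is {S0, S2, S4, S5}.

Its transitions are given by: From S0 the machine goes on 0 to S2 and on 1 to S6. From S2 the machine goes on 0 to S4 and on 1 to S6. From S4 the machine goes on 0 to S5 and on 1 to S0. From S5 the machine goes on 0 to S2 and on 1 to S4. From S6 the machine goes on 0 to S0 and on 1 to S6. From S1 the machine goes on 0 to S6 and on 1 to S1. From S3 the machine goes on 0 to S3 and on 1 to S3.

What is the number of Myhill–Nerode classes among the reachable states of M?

5

States {S1,S3} cannot be reached from the start state, so discard them.
Initial partition by acceptance: {S0,S2,S4,S5} | {S6}.
On input 1, block {S0,S2,S4,S5} splits into {S0,S2} and {S4,S5}.
Split {S0,S2} by δ(·,0) → {S0} and {S2}.
On input 0, block {S4,S5} splits into {S4} and {S5}.
Stable partition: {S0} | {S6} | {S4} | {S2} | {S5} — 5 equivalence classes.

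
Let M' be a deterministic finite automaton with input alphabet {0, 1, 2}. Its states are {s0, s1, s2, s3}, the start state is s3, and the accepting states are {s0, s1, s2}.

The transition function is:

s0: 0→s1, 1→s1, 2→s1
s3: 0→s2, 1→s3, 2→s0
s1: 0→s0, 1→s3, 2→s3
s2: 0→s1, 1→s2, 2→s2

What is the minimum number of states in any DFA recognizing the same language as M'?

P0 = {s0,s1,s2} | {s3}.
Split {s0,s1,s2} by δ(·,1) → {s0,s2} and {s1}.
Refine {s0,s2} on symbol 1: members go to different blocks, giving {s0} and {s2}.
No further refinement is possible. Final partition (4 blocks): {s0} | {s3} | {s1} | {s2}.

4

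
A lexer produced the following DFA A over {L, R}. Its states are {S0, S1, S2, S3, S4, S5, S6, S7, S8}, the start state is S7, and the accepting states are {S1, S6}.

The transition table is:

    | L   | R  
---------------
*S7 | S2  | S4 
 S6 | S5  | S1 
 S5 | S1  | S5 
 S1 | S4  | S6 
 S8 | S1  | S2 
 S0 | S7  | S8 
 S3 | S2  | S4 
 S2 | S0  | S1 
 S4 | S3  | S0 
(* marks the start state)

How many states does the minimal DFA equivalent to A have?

P0 = {S1,S6} | {S0,S2,S3,S4,S5,S7,S8}.
Split {S0,S2,S3,S4,S5,S7,S8} by δ(·,L) → {S0,S2,S3,S4,S7} and {S5,S8}.
Refine {S1,S6} on symbol L: members go to different blocks, giving {S1} and {S6}.
Split {S0,S2,S3,S4,S7} by δ(·,R) → {S3,S4,S7} and {S0} and {S2}.
Split {S3,S4,S7} by δ(·,L) → {S3,S7} and {S4}.
On input R, block {S5,S8} splits into {S5} and {S8}.
Stable partition: {S1} | {S3,S7} | {S5} | {S6} | {S0} | {S2} | {S4} | {S8} — 8 equivalence classes.

8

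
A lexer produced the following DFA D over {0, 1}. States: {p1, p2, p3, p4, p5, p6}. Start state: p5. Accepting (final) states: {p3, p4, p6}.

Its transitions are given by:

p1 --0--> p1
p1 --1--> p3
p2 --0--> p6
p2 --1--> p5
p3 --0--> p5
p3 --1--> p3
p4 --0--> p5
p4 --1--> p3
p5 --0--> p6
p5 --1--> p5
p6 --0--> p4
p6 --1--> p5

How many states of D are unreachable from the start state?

BFS from p5 reaches {p3, p4, p5, p6}; the 2 state(s) p1, p2 are never visited.

2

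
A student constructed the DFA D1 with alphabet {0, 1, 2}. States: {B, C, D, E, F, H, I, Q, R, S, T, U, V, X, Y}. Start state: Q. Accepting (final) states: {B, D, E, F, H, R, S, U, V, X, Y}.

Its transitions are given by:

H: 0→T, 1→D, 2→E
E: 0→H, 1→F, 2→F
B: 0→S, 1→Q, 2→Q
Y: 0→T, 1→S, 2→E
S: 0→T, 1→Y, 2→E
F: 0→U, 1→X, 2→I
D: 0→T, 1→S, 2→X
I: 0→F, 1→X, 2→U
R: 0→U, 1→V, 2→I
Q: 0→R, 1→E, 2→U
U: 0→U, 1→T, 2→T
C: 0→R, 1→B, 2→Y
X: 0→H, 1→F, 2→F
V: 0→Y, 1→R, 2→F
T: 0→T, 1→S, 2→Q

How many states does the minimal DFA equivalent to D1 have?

First remove the unreachable states {B,C}; 13 states remain.
P0 = {D,E,F,H,R,S,U,V,X,Y} | {I,Q,T}.
On input 0, block {D,E,F,H,R,S,U,V,X,Y} splits into {E,F,R,U,V,X} and {D,H,S,Y}.
On input 0, block {E,F,R,U,V,X} splits into {F,R,U} and {E,V,X}.
Refine {F,R,U} on symbol 1: members go to different blocks, giving {F,R} and {U}.
On input 0, block {I,Q,T} splits into {I,Q} and {T}.
The partition is now stable with 6 blocks: {F,R} | {I,Q} | {D,H,S,Y} | {E,V,X} | {U} | {T}.

6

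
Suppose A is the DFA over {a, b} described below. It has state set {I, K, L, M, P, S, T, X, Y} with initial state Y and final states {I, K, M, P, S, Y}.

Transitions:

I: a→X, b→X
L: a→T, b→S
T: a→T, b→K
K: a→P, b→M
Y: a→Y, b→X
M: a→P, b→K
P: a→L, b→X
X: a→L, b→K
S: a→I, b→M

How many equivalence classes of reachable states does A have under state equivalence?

4

Every state is reachable, so we keep all 9.
P0 = {I,K,M,P,S,Y} | {L,T,X}.
Refine {I,K,M,P,S,Y} on symbol a: members go to different blocks, giving {K,M,S,Y} and {I,P}.
Refine {K,M,S,Y} on symbol a: members go to different blocks, giving {K,M,S} and {Y}.
Stable partition: {K,M,S} | {L,T,X} | {I,P} | {Y} — 4 equivalence classes.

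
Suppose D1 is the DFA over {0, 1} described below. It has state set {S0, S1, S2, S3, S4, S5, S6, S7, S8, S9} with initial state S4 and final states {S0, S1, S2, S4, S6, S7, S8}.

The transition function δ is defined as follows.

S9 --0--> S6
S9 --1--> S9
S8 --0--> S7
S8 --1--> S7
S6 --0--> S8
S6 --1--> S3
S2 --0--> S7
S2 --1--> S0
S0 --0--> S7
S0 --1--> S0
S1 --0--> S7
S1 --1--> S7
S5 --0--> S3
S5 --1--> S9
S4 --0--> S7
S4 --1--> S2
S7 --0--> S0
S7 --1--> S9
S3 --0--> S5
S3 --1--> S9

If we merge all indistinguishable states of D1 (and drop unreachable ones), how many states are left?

6

First remove the unreachable states {S1}; 9 states remain.
Start with accepting vs non-accepting: {S0,S2,S4,S6,S7,S8} | {S3,S5,S9}.
Split {S0,S2,S4,S6,S7,S8} by δ(·,1) → {S0,S2,S4,S8} and {S6,S7}.
Refine {S0,S2,S4,S8} on symbol 1: members go to different blocks, giving {S0,S2,S4} and {S8}.
Split {S3,S5,S9} by δ(·,0) → {S3,S5} and {S9}.
On input 0, block {S6,S7} splits into {S6} and {S7}.
Stable partition: {S0,S2,S4} | {S3,S5} | {S6} | {S8} | {S9} | {S7} — 6 equivalence classes.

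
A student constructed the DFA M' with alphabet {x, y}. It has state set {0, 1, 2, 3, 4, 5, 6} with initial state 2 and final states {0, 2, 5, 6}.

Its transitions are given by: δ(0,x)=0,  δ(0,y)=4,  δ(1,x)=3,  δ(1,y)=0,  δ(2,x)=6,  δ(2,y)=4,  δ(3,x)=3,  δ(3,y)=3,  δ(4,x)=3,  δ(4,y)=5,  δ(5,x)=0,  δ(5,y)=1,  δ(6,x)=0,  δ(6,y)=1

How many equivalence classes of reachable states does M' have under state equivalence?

P0 = {0,2,5,6} | {1,3,4}.
Refine {1,3,4} on symbol y: members go to different blocks, giving {1,4} and {3}.
Stable partition: {0,2,5,6} | {1,4} | {3} — 3 equivalence classes.

3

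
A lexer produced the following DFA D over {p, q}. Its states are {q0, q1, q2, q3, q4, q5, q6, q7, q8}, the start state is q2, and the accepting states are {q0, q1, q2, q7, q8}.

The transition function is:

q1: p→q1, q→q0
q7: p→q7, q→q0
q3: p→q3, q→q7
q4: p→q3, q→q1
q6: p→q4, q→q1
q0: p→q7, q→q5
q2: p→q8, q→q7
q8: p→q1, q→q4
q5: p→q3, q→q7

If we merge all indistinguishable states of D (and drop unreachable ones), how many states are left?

States {q6} cannot be reached from the start state, so discard them.
P0 = {q0,q1,q2,q7,q8} | {q3,q4,q5}.
Refine {q0,q1,q2,q7,q8} on symbol q: members go to different blocks, giving {q1,q2,q7} and {q0,q8}.
Split {q1,q2,q7} by δ(·,p) → {q1,q7} and {q2}.
No further refinement is possible. Final partition (4 blocks): {q1,q7} | {q3,q4,q5} | {q0,q8} | {q2}.

4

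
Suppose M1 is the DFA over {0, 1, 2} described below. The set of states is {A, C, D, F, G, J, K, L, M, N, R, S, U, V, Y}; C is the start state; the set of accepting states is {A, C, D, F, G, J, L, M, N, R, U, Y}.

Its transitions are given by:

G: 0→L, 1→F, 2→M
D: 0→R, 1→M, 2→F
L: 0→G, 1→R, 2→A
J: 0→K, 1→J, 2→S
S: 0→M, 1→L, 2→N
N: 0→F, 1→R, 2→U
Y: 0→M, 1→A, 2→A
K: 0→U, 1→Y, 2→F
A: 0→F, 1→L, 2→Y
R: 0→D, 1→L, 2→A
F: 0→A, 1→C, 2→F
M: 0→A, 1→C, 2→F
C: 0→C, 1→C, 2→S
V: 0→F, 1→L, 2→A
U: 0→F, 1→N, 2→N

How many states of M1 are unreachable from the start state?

3

Starting at C and following transitions, the reachable set is {A, C, D, F, G, L, M, N, R, S, U, Y}. That leaves J, K, V unreachable — 3 in total.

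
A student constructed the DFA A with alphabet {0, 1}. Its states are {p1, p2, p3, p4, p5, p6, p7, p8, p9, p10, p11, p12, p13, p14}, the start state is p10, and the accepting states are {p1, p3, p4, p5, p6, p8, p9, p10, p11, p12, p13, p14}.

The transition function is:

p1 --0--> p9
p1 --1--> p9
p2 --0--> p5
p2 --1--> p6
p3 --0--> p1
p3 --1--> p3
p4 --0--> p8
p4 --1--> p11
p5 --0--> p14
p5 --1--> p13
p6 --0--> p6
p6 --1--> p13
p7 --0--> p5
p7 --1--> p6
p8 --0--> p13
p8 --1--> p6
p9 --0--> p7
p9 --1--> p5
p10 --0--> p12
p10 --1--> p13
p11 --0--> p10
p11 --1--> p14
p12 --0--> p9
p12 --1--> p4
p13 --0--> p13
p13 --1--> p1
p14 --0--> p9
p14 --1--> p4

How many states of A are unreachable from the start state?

Starting at p10 and following transitions, the reachable set is {p1, p4, p5, p6, p7, p8, p9, p10, p11, p12, p13, p14}. That leaves p2, p3 unreachable — 2 in total.

2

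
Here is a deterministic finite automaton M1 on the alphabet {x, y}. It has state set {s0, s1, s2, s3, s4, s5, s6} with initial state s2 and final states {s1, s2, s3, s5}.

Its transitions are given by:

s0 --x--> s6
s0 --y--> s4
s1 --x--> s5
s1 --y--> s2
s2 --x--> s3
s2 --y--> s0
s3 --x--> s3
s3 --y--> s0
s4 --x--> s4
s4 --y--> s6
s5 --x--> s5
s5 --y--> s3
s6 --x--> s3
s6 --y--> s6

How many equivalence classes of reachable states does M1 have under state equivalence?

First remove the unreachable states {s1,s5}; 5 states remain.
Start with accepting vs non-accepting: {s2,s3} | {s0,s4,s6}.
Split {s0,s4,s6} by δ(·,x) → {s0,s4} and {s6}.
Split {s0,s4} by δ(·,x) → {s0} and {s4}.
Stable partition: {s2,s3} | {s0} | {s6} | {s4} — 4 equivalence classes.

4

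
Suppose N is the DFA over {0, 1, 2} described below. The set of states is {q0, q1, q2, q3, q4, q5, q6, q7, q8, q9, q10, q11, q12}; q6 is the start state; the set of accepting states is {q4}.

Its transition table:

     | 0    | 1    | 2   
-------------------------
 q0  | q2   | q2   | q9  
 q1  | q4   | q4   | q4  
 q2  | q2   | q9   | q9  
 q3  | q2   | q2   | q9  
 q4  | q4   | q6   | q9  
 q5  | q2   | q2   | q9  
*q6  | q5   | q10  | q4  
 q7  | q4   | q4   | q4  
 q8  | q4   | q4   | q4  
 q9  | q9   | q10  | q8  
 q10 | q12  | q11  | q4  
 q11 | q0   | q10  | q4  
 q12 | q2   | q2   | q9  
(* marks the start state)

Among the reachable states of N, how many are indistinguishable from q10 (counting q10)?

First remove the unreachable states {q1,q3,q7}; 10 states remain.
Initial partition by acceptance: {q4} | {q0,q2,q5,q6,q8,q9,q10,q11,q12}.
Refine {q0,q2,q5,q6,q8,q9,q10,q11,q12} on symbol 0: members go to different blocks, giving {q0,q2,q5,q6,q9,q10,q11,q12} and {q8}.
Refine {q0,q2,q5,q6,q9,q10,q11,q12} on symbol 2: members go to different blocks, giving {q0,q2,q5,q12} and {q6,q10,q11} and {q9}.
Refine {q0,q2,q5,q12} on symbol 1: members go to different blocks, giving {q0,q5,q12} and {q2}.
The partition is now stable with 6 blocks: {q4} | {q0,q5,q12} | {q8} | {q6,q10,q11} | {q9} | {q2}.
The equivalence class containing q10 is {q6,q10,q11}, of size 3.

3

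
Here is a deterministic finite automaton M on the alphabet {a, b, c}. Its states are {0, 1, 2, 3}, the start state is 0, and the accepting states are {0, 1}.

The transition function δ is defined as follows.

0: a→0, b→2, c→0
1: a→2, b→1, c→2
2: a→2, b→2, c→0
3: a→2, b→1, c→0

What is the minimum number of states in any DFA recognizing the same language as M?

2

First remove the unreachable states {1,3}; 2 states remain.
Start with accepting vs non-accepting: {0} | {2}.
The partition is now stable with 2 blocks: {0} | {2}.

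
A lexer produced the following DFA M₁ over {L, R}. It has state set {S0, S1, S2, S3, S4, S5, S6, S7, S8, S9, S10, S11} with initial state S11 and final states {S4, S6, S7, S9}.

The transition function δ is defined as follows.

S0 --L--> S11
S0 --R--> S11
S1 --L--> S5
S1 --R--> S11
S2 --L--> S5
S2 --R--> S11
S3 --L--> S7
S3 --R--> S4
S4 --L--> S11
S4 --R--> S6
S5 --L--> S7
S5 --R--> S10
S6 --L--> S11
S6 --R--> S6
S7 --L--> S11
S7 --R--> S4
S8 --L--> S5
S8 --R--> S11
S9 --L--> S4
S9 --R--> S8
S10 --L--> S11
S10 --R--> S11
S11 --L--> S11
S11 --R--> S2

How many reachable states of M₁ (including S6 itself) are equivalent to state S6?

Reachable states from the start: {S2,S4,S5,S6,S7,S10,S11}. Unreachable: {S0,S1,S3,S8,S9} — drop them.
P0 = {S4,S6,S7} | {S2,S5,S10,S11}.
Refine {S2,S5,S10,S11} on symbol L: members go to different blocks, giving {S2,S10,S11} and {S5}.
Split {S2,S10,S11} by δ(·,L) → {S10,S11} and {S2}.
On input R, block {S10,S11} splits into {S10} and {S11}.
The partition is now stable with 5 blocks: {S4,S6,S7} | {S10} | {S5} | {S2} | {S11}.
State S6 belongs to the block {S4,S6,S7}, which has 3 states.

3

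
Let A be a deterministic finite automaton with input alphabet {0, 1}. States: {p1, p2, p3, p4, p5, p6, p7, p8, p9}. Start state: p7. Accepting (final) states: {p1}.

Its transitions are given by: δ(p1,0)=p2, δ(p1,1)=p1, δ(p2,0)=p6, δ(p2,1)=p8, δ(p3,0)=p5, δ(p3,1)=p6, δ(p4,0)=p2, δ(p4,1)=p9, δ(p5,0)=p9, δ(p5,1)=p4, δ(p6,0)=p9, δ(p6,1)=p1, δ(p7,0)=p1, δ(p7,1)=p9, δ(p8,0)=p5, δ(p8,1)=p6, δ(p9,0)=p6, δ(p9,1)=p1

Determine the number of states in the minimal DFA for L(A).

5

States {p3} cannot be reached from the start state, so discard them.
P0 = {p1} | {p2,p4,p5,p6,p7,p8,p9}.
Split {p2,p4,p5,p6,p7,p8,p9} by δ(·,0) → {p2,p4,p5,p6,p8,p9} and {p7}.
Split {p2,p4,p5,p6,p8,p9} by δ(·,1) → {p2,p4,p5,p8} and {p6,p9}.
Split {p2,p4,p5,p8} by δ(·,0) → {p2,p5} and {p4,p8}.
Stable partition: {p1} | {p2,p5} | {p7} | {p6,p9} | {p4,p8} — 5 equivalence classes.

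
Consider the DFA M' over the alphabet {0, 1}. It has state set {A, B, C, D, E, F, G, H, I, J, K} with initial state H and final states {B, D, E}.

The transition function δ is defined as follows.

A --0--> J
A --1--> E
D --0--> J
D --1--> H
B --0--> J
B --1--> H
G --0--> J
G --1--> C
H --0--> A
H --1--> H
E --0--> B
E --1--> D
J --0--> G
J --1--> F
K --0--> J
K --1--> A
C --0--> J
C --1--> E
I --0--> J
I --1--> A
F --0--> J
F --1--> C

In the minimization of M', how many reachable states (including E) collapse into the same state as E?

First remove the unreachable states {I,K}; 9 states remain.
Start with accepting vs non-accepting: {B,D,E} | {A,C,F,G,H,J}.
Refine {B,D,E} on symbol 0: members go to different blocks, giving {B,D} and {E}.
Split {A,C,F,G,H,J} by δ(·,1) → {F,G,H,J} and {A,C}.
Refine {F,G,H,J} on symbol 0: members go to different blocks, giving {F,G,J} and {H}.
Refine {F,G,J} on symbol 1: members go to different blocks, giving {F,G} and {J}.
No further refinement is possible. Final partition (6 blocks): {B,D} | {F,G} | {E} | {A,C} | {H} | {J}.
State E belongs to the block {E}, which has 1 states.

1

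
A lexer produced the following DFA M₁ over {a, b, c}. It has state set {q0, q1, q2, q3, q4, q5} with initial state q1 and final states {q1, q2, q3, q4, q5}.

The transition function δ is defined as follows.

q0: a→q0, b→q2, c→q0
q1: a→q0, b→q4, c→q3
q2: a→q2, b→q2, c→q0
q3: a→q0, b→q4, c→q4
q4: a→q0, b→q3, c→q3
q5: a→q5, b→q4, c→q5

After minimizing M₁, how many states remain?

Reachable states from the start: {q0,q1,q2,q3,q4}. Unreachable: {q5} — drop them.
P0 = {q1,q2,q3,q4} | {q0}.
Refine {q1,q2,q3,q4} on symbol a: members go to different blocks, giving {q1,q3,q4} and {q2}.
The partition is now stable with 3 blocks: {q1,q3,q4} | {q0} | {q2}.

3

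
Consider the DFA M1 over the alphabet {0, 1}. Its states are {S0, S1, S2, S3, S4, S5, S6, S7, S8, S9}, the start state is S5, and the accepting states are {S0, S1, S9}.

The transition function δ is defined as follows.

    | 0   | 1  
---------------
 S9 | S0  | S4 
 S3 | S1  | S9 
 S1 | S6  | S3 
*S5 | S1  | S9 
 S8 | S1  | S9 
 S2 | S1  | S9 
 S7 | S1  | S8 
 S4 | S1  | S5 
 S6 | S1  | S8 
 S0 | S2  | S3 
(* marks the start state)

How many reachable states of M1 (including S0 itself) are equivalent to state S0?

1

States {S7} cannot be reached from the start state, so discard them.
Initial partition by acceptance: {S0,S1,S9} | {S2,S3,S4,S5,S6,S8}.
Refine {S0,S1,S9} on symbol 0: members go to different blocks, giving {S0,S1} and {S9}.
On input 1, block {S2,S3,S4,S5,S6,S8} splits into {S2,S3,S5,S8} and {S4,S6}.
Split {S0,S1} by δ(·,0) → {S0} and {S1}.
No further refinement is possible. Final partition (5 blocks): {S0} | {S2,S3,S5,S8} | {S9} | {S4,S6} | {S1}.
The equivalence class containing S0 is {S0}, of size 1.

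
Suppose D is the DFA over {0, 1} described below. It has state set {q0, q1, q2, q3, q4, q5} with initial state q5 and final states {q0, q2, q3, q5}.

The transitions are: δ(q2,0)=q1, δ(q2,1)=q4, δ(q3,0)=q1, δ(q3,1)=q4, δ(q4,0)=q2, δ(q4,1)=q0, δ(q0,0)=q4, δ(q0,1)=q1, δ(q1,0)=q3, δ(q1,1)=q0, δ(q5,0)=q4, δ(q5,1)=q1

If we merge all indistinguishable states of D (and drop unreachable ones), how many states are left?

All states are reachable from the start state.
Initial partition by acceptance: {q0,q2,q3,q5} | {q1,q4}.
No further refinement is possible. Final partition (2 blocks): {q0,q2,q3,q5} | {q1,q4}.

2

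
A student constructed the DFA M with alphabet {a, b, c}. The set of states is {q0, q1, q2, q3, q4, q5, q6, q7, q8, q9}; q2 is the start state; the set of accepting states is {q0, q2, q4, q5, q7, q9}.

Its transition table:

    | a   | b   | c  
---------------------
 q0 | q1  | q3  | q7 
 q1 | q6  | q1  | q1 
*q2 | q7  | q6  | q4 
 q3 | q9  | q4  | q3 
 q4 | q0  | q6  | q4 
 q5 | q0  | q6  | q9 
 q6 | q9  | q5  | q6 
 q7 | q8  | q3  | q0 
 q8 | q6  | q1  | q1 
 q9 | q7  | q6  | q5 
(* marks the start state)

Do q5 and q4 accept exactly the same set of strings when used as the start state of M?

Initial partition by acceptance: {q0,q2,q4,q5,q7,q9} | {q1,q3,q6,q8}.
On input a, block {q0,q2,q4,q5,q7,q9} splits into {q2,q4,q5,q9} and {q0,q7}.
Refine {q1,q3,q6,q8} on symbol a: members go to different blocks, giving {q1,q8} and {q3,q6}.
Stable partition: {q2,q4,q5,q9} | {q1,q8} | {q0,q7} | {q3,q6} — 4 equivalence classes.
q5 and q4 lie in the same block of the stable partition, so they are equivalent — no string distinguishes them.

Yes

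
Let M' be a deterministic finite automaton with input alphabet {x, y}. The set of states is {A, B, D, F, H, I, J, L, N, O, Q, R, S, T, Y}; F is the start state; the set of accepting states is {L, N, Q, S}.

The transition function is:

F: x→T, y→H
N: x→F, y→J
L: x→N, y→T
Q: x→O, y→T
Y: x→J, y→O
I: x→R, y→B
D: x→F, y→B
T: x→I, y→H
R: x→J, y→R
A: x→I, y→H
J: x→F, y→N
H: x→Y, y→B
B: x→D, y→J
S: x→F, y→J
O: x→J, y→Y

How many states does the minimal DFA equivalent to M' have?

8

Reachable states from the start: {B,D,F,H,I,J,N,O,R,T,Y}. Unreachable: {A,L,Q,S} — drop them.
Start with accepting vs non-accepting: {N} | {B,D,F,H,I,J,O,R,T,Y}.
Refine {B,D,F,H,I,J,O,R,T,Y} on symbol y: members go to different blocks, giving {B,D,F,H,I,O,R,T,Y} and {J}.
Split {B,D,F,H,I,O,R,T,Y} by δ(·,x) → {B,D,F,H,I,T} and {O,R,Y}.
On input x, block {B,D,F,H,I,T} splits into {B,D,F,T} and {H,I}.
Split {B,D,F,T} by δ(·,x) → {B,D,F} and {T}.
Refine {B,D,F} on symbol x: members go to different blocks, giving {B,D} and {F}.
Refine {B,D} on symbol x: members go to different blocks, giving {D} and {B}.
Stable partition: {N} | {D} | {J} | {O,R,Y} | {H,I} | {T} | {F} | {B} — 8 equivalence classes.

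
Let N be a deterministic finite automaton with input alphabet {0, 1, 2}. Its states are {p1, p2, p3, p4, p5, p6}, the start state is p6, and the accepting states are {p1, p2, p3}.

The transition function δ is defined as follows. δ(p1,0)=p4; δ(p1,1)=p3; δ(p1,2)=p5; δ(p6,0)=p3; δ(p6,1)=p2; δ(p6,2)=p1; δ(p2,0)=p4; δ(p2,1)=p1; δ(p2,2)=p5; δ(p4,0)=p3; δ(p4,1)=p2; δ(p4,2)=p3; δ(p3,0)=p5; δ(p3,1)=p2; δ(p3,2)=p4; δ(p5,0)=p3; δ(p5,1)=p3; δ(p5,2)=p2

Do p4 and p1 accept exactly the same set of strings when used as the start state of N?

All states are reachable from the start state.
Initial partition by acceptance: {p1,p2,p3} | {p4,p5,p6}.
No further refinement is possible. Final partition (2 blocks): {p1,p2,p3} | {p4,p5,p6}.
p4 and p1 end up in different blocks, so they are distinguishable. For instance, the string 'ε' is accepted from only p1.

No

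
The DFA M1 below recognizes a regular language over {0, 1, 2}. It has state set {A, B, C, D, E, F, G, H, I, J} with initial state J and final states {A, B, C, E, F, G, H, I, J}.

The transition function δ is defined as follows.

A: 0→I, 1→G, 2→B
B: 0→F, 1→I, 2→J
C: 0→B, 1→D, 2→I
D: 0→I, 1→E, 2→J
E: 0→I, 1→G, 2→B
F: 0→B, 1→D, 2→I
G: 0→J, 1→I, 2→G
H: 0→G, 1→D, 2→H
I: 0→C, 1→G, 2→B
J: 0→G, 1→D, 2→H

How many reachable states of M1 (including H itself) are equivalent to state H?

2

States {A} cannot be reached from the start state, so discard them.
P0 = {B,C,E,F,G,H,I,J} | {D}.
On input 1, block {B,C,E,F,G,H,I,J} splits into {B,E,G,I} and {C,F,H,J}.
On input 0, block {B,E,G,I} splits into {B,G,I} and {E}.
On input 2, block {B,G,I} splits into {G,I} and {B}.
Refine {G,I} on symbol 2: members go to different blocks, giving {G} and {I}.
Split {C,F,H,J} by δ(·,0) → {C,F} and {H,J}.
No further refinement is possible. Final partition (7 blocks): {G} | {D} | {C,F} | {E} | {B} | {I} | {H,J}.
The equivalence class containing H is {H,J}, of size 2.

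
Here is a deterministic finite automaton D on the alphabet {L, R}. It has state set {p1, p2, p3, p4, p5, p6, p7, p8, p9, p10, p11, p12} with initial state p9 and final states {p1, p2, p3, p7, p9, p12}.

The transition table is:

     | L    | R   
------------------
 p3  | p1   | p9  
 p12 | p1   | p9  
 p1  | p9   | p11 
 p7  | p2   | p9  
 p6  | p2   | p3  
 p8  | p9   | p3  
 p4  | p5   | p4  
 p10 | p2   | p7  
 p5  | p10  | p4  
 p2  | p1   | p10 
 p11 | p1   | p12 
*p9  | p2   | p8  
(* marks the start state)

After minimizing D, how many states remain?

3

Reachable states from the start: {p1,p2,p3,p7,p8,p9,p10,p11,p12}. Unreachable: {p4,p5,p6} — drop them.
P0 = {p1,p2,p3,p7,p9,p12} | {p8,p10,p11}.
Refine {p1,p2,p3,p7,p9,p12} on symbol R: members go to different blocks, giving {p1,p2,p9} and {p3,p7,p12}.
Stable partition: {p1,p2,p9} | {p8,p10,p11} | {p3,p7,p12} — 3 equivalence classes.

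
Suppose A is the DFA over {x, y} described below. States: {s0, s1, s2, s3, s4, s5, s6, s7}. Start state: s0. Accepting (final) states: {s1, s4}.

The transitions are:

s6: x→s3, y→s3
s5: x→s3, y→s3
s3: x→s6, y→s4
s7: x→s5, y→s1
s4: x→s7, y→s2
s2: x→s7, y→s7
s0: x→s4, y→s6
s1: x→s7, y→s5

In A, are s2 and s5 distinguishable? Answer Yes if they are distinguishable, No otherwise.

All states are reachable from the start state.
P0 = {s1,s4} | {s0,s2,s3,s5,s6,s7}.
Split {s0,s2,s3,s5,s6,s7} by δ(·,x) → {s2,s3,s5,s6,s7} and {s0}.
Split {s2,s3,s5,s6,s7} by δ(·,y) → {s2,s5,s6} and {s3,s7}.
No further refinement is possible. Final partition (4 blocks): {s1,s4} | {s2,s5,s6} | {s0} | {s3,s7}.
s2 and s5 lie in the same block of the stable partition, so they are equivalent — no string distinguishes them.

No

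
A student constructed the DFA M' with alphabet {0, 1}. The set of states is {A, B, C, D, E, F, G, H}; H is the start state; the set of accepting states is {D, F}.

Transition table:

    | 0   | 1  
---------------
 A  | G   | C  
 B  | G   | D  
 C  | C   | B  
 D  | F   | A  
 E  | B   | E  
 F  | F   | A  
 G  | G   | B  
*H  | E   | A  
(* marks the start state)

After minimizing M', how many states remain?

6

Every state is reachable, so we keep all 8.
Initial partition by acceptance: {D,F} | {A,B,C,E,G,H}.
Split {A,B,C,E,G,H} by δ(·,1) → {A,C,E,G,H} and {B}.
On input 0, block {A,C,E,G,H} splits into {A,C,G,H} and {E}.
On input 0, block {A,C,G,H} splits into {A,C,G} and {H}.
On input 1, block {A,C,G} splits into {C,G} and {A}.
No further refinement is possible. Final partition (6 blocks): {D,F} | {C,G} | {B} | {E} | {H} | {A}.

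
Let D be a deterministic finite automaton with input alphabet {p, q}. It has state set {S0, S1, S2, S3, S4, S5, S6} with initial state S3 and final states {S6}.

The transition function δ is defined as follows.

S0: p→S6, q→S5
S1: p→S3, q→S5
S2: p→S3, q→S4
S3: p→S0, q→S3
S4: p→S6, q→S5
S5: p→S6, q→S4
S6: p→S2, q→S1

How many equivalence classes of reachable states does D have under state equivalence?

4

Every state is reachable, so we keep all 7.
Start with accepting vs non-accepting: {S6} | {S0,S1,S2,S3,S4,S5}.
On input p, block {S0,S1,S2,S3,S4,S5} splits into {S0,S4,S5} and {S1,S2,S3}.
Refine {S1,S2,S3} on symbol p: members go to different blocks, giving {S1,S2} and {S3}.
Stable partition: {S6} | {S0,S4,S5} | {S1,S2} | {S3} — 4 equivalence classes.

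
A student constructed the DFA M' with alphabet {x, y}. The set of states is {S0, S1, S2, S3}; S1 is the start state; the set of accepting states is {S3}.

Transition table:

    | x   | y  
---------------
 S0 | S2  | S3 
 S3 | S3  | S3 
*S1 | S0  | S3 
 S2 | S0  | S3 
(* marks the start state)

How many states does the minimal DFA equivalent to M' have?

2

Every state is reachable, so we keep all 4.
P0 = {S3} | {S0,S1,S2}.
No further refinement is possible. Final partition (2 blocks): {S3} | {S0,S1,S2}.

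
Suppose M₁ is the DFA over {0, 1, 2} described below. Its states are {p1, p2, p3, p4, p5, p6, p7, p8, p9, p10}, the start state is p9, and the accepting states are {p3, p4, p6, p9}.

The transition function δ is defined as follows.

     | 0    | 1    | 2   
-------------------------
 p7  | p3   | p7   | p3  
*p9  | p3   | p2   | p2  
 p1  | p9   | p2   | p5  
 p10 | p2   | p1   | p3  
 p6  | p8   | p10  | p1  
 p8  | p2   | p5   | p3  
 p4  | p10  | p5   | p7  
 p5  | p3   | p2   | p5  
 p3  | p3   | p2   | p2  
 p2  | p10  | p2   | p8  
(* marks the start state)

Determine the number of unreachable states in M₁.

3

Starting at p9 and following transitions, the reachable set is {p1, p2, p3, p5, p8, p9, p10}. That leaves p4, p6, p7 unreachable — 3 in total.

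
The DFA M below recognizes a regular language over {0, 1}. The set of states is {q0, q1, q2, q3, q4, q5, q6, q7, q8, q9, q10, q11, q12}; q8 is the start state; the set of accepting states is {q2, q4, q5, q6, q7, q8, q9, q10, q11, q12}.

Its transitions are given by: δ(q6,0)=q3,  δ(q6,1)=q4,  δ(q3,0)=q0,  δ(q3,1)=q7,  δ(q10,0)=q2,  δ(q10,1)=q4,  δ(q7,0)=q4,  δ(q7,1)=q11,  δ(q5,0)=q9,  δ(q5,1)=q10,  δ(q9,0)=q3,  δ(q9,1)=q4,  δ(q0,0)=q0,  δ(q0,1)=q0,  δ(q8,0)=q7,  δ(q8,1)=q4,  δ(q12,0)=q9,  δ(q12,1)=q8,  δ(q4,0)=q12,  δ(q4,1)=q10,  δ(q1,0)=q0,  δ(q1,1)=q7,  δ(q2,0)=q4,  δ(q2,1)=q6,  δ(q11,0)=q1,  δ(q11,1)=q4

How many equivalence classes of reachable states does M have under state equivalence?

States {q5} cannot be reached from the start state, so discard them.
Start with accepting vs non-accepting: {q2,q4,q6,q7,q8,q9,q10,q11,q12} | {q0,q1,q3}.
Split {q2,q4,q6,q7,q8,q9,q10,q11,q12} by δ(·,0) → {q2,q4,q7,q8,q10,q12} and {q6,q9,q11}.
On input 0, block {q2,q4,q7,q8,q10,q12} splits into {q2,q4,q7,q8,q10} and {q12}.
On input 0, block {q2,q4,q7,q8,q10} splits into {q2,q7,q8,q10} and {q4}.
Split {q2,q7,q8,q10} by δ(·,0) → {q2,q7} and {q8,q10}.
On input 1, block {q0,q1,q3} splits into {q1,q3} and {q0}.
Stable partition: {q2,q7} | {q1,q3} | {q6,q9,q11} | {q12} | {q4} | {q8,q10} | {q0} — 7 equivalence classes.

7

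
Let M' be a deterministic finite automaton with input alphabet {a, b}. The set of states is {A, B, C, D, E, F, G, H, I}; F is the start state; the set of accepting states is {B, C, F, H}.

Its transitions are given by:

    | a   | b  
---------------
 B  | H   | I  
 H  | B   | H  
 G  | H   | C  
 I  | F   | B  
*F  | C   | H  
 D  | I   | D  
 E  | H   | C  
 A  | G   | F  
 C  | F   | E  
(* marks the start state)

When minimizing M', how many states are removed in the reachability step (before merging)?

3

BFS from F reaches {B, C, E, F, H, I}; the 3 state(s) A, D, G are never visited.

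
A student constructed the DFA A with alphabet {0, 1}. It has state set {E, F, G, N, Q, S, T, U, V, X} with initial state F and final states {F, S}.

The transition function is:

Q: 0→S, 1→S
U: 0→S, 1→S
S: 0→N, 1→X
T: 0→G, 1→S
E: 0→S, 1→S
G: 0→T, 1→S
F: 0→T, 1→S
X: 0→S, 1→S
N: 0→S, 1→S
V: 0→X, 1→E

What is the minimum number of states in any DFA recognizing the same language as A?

4

Reachable states from the start: {F,G,N,S,T,X}. Unreachable: {E,Q,U,V} — drop them.
Start with accepting vs non-accepting: {F,S} | {G,N,T,X}.
Refine {F,S} on symbol 1: members go to different blocks, giving {F} and {S}.
On input 0, block {G,N,T,X} splits into {N,X} and {G,T}.
Stable partition: {F} | {N,X} | {S} | {G,T} — 4 equivalence classes.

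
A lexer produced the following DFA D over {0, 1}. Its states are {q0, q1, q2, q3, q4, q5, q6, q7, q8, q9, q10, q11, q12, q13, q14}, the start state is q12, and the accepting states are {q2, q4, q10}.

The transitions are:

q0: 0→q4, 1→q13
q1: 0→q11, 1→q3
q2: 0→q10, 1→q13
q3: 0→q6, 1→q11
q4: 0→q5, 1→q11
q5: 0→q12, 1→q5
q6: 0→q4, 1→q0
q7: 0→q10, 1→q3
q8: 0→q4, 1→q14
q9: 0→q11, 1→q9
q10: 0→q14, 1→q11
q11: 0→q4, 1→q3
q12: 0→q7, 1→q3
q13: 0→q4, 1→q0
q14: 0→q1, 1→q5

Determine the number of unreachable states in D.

No path from q12 leads to q2, q8, q9; the other 12 states are all reachable.

3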